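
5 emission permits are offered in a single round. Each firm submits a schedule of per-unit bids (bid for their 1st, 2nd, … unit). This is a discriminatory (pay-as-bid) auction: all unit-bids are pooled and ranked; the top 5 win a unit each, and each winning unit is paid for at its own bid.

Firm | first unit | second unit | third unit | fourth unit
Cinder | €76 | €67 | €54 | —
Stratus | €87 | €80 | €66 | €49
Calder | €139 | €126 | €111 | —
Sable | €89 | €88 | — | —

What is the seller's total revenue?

Total revenue: €553

Pooled unit-bids ranked (top 5): 139 (Calder-1), 126 (Calder-2), 111 (Calder-3), 89 (Sable-1), 88 (Sable-2)
Next rejected bid: €87 (not a price — pay-as-bid).
Each winning unit pays its own bid.
Revenue = 139 + 126 + 111 + 89 + 88 = €553.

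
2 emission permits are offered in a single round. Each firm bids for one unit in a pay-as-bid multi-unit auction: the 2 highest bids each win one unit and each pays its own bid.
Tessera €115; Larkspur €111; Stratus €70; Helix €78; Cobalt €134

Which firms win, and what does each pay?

Sorting: 134 (Cobalt), 115 (Tessera), 111 (Larkspur), 78 (Helix), …
Winners (2 units): Cobalt, Tessera.
Each winner pays its own bid: Cobalt €134, Tessera €115.

Cobalt €134, Tessera €115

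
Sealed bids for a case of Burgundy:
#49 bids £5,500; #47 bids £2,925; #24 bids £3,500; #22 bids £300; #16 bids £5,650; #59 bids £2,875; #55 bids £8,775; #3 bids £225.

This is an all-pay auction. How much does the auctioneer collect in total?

All-pay auction: the highest bidder wins the item, but every bidder pays their own bid.
Sorting bids: 8,775 (#55) > 5,650 (#16) > 5,500 (#49) > 3,500 (#24) > 2,925 (#47) > 2,875 (#59) > …
#55 wins with the top bid; all bids are sunk regardless.
Every bidder forfeits their bid regardless of winning.
Revenue = 5,500 + 2,925 + 3,500 + 300 + 5,650 + 2,875 + 8,775 + 225 = £29,750.

Total revenue: £29,750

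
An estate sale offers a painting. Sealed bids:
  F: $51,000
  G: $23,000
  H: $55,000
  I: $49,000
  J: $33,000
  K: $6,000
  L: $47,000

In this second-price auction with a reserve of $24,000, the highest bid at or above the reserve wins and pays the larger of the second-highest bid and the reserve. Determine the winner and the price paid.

Rule: the highest bid at or above the reserve wins and pays the larger of the second-highest bid and the reserve.
Bids ranked: 55,000 (H) > 51,000 (F) > 49,000 (I) > 47,000 (L) > 33,000 (J) > 23,000 (G) > …
H has the top bid at or above the reserve ($55,000).
Second-highest bid $51,000 exceeds the reserve $24,000 → payment $51,000.

H pays $51,000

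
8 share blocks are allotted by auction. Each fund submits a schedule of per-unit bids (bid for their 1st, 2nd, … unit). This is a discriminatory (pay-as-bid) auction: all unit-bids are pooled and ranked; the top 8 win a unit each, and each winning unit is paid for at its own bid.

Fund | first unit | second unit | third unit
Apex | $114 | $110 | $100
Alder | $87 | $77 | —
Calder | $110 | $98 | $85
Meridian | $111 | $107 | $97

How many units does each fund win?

Apex 3, Calder 2, Meridian 3

Merging the schedules and taking the best 8: 114 (Apex-1), 111 (Meridian-1), 110 (Apex-2), 110 (Calder-1), 107 (Meridian-2), 100 (Apex-3), 98 (Calder-2), 97 (Meridian-3)
Next rejected bid: $87 (not a price — pay-as-bid).
Allocation: Apex 3, Calder 2, Meridian 3.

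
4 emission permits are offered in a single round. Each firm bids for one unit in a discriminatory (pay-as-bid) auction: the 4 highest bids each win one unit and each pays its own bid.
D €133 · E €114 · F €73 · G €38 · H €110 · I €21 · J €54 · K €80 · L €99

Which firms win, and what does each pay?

D €133, E €114, H €110, L €99

Sorting: 133 (D), 114 (E), 110 (H), 99 (L), 80 (K), 73 (F), …
The 4 highest are D, E, H, L.
Each winner pays its own bid: D €133, E €114, H €110, L €99.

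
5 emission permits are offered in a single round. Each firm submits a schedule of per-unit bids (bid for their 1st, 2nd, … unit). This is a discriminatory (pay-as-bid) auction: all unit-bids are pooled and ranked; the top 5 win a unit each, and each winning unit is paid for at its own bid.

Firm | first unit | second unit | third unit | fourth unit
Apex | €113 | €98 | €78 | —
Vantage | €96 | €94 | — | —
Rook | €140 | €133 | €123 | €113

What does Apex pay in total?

Apex pays €113

All unit-bids, highest first — top 5: 140 (Rook-1), 133 (Rook-2), 123 (Rook-3), 113 (Apex-1), 113 (Rook-4)
Next rejected bid: €98 (not a price — pay-as-bid).
Apex's winning unit-bids: 113 = €113.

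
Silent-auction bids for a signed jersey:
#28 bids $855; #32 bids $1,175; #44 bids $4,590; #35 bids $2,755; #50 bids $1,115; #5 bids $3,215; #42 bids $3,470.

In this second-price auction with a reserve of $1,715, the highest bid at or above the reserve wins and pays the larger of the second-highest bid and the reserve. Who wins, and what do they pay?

#44 pays $3,470

Bids in order: 4,590 (#44) > 3,470 (#42) > 3,215 (#5) > 2,755 (#35) > 1,175 (#32) > 1,115 (#50) > …
Highest eligible bid: #44 at $4,590.
max(second-highest $3,470, reserve $1,715) = $3,470; the reserve does not bind.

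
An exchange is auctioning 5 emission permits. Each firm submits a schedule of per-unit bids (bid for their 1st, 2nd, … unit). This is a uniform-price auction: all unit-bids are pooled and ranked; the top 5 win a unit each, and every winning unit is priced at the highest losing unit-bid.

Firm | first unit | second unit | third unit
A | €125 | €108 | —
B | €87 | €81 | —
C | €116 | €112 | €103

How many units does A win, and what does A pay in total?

A: 2 units, pays €174

Pooled unit-bids ranked (top 5): 125 (A-1), 116 (C-1), 112 (C-2), 108 (A-2), 103 (C-3)
Highest rejected unit-bid = €87.
A wins 2 unit(s) at €87 each.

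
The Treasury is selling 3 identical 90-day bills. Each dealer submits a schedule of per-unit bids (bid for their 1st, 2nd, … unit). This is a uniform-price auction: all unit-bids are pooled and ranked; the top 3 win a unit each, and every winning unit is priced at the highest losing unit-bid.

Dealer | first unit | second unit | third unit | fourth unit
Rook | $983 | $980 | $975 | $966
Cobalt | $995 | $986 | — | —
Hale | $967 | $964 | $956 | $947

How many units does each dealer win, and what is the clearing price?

Cobalt 2, Rook 1; clearing price $980

Merging the schedules and taking the best 3: 995 (Cobalt-1), 986 (Cobalt-2), 983 (Rook-1)
First bid not allocated: $980.
Allocation: Cobalt 2, Rook 1.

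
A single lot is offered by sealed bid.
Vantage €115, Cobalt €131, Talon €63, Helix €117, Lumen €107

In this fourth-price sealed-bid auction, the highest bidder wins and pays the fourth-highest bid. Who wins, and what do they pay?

Fourth-price sealed-bid auction: the highest bidder wins and pays the fourth-highest bid.
Bids in order: 131 (Cobalt) > 117 (Helix) > 115 (Vantage) > 107 (Lumen) > 63 (Talon)
Cobalt wins; payment is bid #4 in the ranking = €107.

Cobalt pays €107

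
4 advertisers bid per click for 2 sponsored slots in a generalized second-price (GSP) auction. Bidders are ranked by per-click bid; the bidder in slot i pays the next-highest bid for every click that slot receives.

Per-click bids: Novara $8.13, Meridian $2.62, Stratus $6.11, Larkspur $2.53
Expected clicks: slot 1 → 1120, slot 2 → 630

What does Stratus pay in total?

Ranked by bid: $8.13 (Novara) > $6.11 (Stratus) > $2.62 (Meridian) > …
Stratus holds slot 2 → pays next bid $2.62 × 630 clicks = $1650.60.

Stratus pays $1650.60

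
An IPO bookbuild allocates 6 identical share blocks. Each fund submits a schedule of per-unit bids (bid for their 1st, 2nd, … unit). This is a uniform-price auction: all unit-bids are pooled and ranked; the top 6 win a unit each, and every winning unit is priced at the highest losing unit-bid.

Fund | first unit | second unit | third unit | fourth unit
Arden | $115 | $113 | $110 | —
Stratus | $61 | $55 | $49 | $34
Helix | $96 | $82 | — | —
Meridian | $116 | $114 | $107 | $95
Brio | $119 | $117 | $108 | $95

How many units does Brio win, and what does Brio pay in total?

All unit-bids, highest first — top 6: 119 (Brio-1), 117 (Brio-2), 116 (Meridian-1), 115 (Arden-1), 114 (Meridian-2), 113 (Arden-2)
First bid not allocated: $110.
Brio wins 2 unit(s) at $110 each.

Brio: 2 units, pays $220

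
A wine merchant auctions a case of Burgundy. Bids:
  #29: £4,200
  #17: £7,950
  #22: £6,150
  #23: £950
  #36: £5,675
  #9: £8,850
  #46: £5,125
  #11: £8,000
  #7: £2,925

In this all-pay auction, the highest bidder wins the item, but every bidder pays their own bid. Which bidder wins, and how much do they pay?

#9 pays £8,850

Sorting bids: 8,850 (#9) > 8,000 (#11) > 7,950 (#17) > 6,150 (#22) > 5,675 (#36) > 5,125 (#46) > …
#9 wins with the top bid; all bids are sunk regardless.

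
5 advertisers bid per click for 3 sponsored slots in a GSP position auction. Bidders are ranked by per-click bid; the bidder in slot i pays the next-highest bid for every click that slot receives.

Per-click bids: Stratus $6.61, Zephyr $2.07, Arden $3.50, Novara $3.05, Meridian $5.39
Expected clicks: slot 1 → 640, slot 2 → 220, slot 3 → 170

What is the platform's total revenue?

Total revenue: $4738.10

Ranked by bid: $6.61 (Stratus) > $5.39 (Meridian) > $3.50 (Arden) > $3.05 (Novara) > …
Slot 1: Stratus pays $5.39 × 640 = $3449.60
Slot 2: Meridian pays $3.50 × 220 = $770.00
Slot 3: Arden pays $3.05 × 170 = $518.50
Total = $4738.10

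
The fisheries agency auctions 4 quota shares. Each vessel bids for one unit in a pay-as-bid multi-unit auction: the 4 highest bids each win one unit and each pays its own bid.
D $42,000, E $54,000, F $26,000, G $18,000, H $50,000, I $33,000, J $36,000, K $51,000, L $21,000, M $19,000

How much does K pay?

K pays $51,000

Bids ranked high→low: 54,000 (E), 51,000 (K), 50,000 (H), 42,000 (D), 36,000 (J), 33,000 (I), …
Winners (4 units): E, K, H, D.
K wins → own bid $51,000.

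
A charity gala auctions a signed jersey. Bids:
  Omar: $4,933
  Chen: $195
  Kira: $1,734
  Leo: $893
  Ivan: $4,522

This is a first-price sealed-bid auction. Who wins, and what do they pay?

Omar pays $4,933

Bids in order: 4,933 (Omar) > 4,522 (Ivan) > 1,734 (Kira) > 893 (Leo) > 195 (Chen)
Omar is highest → pays own bid, $4,933.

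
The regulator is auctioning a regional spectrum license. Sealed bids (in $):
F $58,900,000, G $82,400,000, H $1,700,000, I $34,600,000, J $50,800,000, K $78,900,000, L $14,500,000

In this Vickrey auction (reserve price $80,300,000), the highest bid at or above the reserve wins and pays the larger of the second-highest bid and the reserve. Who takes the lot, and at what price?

G pays $80,300,000

Vickrey auction (reserve price $80,300,000): the highest bid at or above the reserve wins and pays the larger of the second-highest bid and the reserve.
Sorting bids: 82,400,000 (G) > 78,900,000 (K) > 58,900,000 (F) > 50,800,000 (J) > 34,600,000 (I) > 14,500,000 (L) > …
G has the top bid at or above the reserve ($82,400,000).
Second-highest bid $78,900,000 is below the reserve $80,300,000, so the reserve binds → payment $80,300,000.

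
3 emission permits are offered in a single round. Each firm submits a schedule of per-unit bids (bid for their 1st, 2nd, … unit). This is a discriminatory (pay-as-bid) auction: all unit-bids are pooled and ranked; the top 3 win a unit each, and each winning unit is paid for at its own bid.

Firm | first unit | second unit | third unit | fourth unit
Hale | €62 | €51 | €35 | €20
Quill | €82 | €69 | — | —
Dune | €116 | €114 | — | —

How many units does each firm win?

Dune 2, Quill 1

Merging the schedules and taking the best 3: 116 (Dune-1), 114 (Dune-2), 82 (Quill-1)
Next rejected bid: €69 (not a price — pay-as-bid).
Allocation: Dune 2, Quill 1.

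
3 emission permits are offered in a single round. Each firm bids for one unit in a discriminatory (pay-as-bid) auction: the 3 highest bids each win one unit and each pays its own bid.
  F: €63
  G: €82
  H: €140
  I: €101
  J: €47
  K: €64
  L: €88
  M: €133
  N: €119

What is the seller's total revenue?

Total revenue: €392

Sorting: 140 (H), 133 (M), 119 (N), 101 (I), 88 (L), …
Top 3: H, M, N.
Total revenue = 140 + 133 + 119 = €392.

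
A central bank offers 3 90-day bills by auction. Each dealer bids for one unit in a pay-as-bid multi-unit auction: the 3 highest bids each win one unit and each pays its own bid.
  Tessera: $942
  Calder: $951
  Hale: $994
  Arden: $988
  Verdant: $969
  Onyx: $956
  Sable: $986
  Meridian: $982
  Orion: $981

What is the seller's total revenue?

Sorting: 994 (Hale), 988 (Arden), 986 (Sable), 982 (Meridian), 981 (Orion), …
The 3 highest are Hale, Arden, Sable.
Total revenue = 994 + 988 + 986 = $2,968.

Total revenue: $2,968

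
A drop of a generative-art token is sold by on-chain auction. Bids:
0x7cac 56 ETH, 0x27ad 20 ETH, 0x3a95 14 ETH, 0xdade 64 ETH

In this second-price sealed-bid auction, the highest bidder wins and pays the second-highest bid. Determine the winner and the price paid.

0xdade pays 56 ETH

Sorting bids: 64 (0xdade) > 56 (0x7cac) > 20 (0x27ad) > 14 (0x3a95)
0xdade is highest; pays the second-highest bid, 56 ETH.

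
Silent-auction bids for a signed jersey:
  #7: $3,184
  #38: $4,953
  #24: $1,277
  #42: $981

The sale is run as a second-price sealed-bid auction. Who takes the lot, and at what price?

Bids in order: 4,953 (#38) > 3,184 (#7) > 1,277 (#24) > 981 (#42)
Second-price: #38 pays #7's bid of $3,184.

#38 pays $3,184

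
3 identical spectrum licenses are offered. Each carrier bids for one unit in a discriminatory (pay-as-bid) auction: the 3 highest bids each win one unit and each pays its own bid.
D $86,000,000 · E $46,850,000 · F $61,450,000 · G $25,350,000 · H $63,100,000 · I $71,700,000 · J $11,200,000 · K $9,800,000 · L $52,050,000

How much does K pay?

Ordering the bids: 86,000,000 (D), 71,700,000 (I), 63,100,000 (H), 61,450,000 (F), 52,050,000 (L), …
The 3 highest are D, I, H.
K does not win → $0.

K pays $0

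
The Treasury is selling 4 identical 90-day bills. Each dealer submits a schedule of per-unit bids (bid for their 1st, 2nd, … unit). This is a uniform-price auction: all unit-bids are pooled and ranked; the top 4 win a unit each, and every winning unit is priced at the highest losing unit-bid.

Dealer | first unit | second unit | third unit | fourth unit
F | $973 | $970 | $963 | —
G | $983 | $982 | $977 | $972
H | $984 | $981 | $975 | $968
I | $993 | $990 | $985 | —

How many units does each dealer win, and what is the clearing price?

Pooled unit-bids ranked (top 4): 993 (I-1), 990 (I-2), 985 (I-3), 984 (H-1)
First bid not allocated: $983.
Allocation: H 1, I 3.

H 1, I 3; clearing price $983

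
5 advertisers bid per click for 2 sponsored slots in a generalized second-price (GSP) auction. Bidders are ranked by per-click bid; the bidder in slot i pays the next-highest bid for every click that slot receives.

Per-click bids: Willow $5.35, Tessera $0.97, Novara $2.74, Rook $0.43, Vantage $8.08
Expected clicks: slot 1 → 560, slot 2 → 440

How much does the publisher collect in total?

Total revenue: $4201.60

Per-click bids in order: $8.08 (Vantage) > $5.35 (Willow) > $2.74 (Novara) > …
Slot 1: Vantage pays $5.35 × 560 = $2996.00
Slot 2: Willow pays $2.74 × 440 = $1205.60
Total = $4201.60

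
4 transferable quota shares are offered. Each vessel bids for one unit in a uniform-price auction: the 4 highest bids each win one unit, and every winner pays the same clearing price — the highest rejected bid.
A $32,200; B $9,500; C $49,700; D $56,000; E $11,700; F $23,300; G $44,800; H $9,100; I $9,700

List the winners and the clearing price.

D, C, G, A; each pays $23,300

Bids ranked high→low: 56,000 (D), 49,700 (C), 44,800 (G), 32,200 (A), 23,300 (F), 11,700 (E), …
Winners (4 units): D, C, G, A.
First losing bid is F's $23,300, which sets the uniform price.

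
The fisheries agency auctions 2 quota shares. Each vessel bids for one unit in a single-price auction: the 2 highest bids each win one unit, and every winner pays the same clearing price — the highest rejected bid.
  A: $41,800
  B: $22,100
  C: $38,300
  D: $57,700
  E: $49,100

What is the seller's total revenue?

Total revenue: $83,600

Bids ranked high→low: 57,700 (D), 49,100 (E), 41,800 (A), 38,300 (C), …
Top 2: D, E.
Highest unsuccessful bid: $41,800 → clearing price.
Total revenue = 2 × $41,800 = $83,600.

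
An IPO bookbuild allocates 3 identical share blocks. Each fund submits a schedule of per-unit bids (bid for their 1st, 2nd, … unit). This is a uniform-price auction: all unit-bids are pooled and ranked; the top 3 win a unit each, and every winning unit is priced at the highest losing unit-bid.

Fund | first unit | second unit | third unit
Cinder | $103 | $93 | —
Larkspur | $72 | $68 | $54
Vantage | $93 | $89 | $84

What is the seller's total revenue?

Total revenue: $267

Pooled unit-bids ranked (top 3): 103 (Cinder-1), 93 (Cinder-2), 93 (Vantage-1)
First bid not allocated: $89.
Allocation: Cinder 2, Vantage 1. Every unit priced at $89.
Revenue = 3 × 89 = $267.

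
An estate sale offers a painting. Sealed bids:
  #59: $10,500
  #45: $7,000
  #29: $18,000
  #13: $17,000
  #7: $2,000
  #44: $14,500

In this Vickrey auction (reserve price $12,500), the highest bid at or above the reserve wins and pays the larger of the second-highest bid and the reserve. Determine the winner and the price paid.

#29 pays $17,000

Sorting bids: 18,000 (#29) > 17,000 (#13) > 14,500 (#44) > 10,500 (#59) > 7,000 (#45) > 2,000 (#7)
Highest eligible bid: #29 at $18,000.
Second-highest bid $17,000 exceeds the reserve $12,500 → payment $17,000.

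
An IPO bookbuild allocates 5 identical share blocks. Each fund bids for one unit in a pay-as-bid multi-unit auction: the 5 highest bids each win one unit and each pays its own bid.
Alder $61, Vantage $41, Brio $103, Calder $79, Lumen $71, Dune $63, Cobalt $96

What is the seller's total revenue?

Total revenue: $412

Sorting: 103 (Brio), 96 (Cobalt), 79 (Calder), 71 (Lumen), 63 (Dune), 61 (Alder), 41 (Vantage)
Winners (5 units): Brio, Cobalt, Calder, Lumen, Dune.
Total revenue = 103 + 96 + 79 + 71 + 63 = $412.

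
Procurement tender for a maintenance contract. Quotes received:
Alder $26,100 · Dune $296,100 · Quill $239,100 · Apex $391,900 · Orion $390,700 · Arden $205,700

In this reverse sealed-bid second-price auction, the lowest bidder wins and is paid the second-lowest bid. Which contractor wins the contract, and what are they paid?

Rule: the lowest bidder wins and is paid the second-lowest bid.
Bids ranked: 26,100 (Alder) < 205,700 (Arden) < 239,100 (Quill) < 296,100 (Dune) < 390,700 (Orion) < 391,900 (Apex)
Alder is lowest; is paid the second-lowest bid, $205,700.

Alder is paid $205,700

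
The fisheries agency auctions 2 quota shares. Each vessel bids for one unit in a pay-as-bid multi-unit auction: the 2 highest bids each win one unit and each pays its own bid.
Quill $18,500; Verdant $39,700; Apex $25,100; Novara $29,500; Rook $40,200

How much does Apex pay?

Apex pays $0

Ordering the bids: 40,200 (Rook), 39,700 (Verdant), 29,500 (Novara), 25,100 (Apex), …
The 2 highest are Rook, Verdant.
Apex does not win → $0.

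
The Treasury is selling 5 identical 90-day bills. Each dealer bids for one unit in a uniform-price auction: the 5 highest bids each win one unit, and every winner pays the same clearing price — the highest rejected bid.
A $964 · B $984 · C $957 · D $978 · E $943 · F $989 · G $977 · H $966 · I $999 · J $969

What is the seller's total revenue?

Ordering the bids: 999 (I), 989 (F), 984 (B), 978 (D), 977 (G), 969 (J), 966 (H), …
Winners (5 units): I, F, B, D, G.
Highest unsuccessful bid: $969 → clearing price.
Total revenue = 5 × $969 = $4,845.

Total revenue: $4,845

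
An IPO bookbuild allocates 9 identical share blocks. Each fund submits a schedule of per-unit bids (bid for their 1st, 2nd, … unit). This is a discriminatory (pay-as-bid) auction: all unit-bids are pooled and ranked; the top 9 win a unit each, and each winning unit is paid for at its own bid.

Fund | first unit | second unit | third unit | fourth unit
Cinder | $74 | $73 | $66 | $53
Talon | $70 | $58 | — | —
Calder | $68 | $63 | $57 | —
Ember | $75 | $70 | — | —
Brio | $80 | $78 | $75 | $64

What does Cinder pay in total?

Cinder pays $147

Merging the schedules and taking the best 9: 80 (Brio-1), 78 (Brio-2), 75 (Ember-1), 75 (Brio-3), 74 (Cinder-1), 73 (Cinder-2), 70 (Talon-1), 70 (Ember-2), 68 (Calder-1)
Next rejected bid: $66 (not a price — pay-as-bid).
Cinder's winning unit-bids: 74 + 73 = $147.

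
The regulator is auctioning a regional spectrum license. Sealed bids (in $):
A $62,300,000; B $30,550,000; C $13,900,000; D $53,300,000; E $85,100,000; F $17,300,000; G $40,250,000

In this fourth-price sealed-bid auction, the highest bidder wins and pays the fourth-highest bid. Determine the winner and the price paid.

Bids in order: 85,100,000 (E) > 62,300,000 (A) > 53,300,000 (D) > 40,250,000 (G) > 30,550,000 (B) > 17,300,000 (F) > …
E is highest; pays the fourth-highest bid, $40,250,000.

E pays $40,250,000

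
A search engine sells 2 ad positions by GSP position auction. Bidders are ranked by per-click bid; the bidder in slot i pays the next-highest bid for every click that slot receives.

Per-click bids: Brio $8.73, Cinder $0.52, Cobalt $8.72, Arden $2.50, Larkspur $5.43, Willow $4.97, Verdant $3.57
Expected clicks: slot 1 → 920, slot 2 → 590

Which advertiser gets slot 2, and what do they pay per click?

Cobalt; $5.43 per click

Ranked by bid: $8.73 (Brio) > $8.72 (Cobalt) > $5.43 (Larkspur) > …
Slot 2 goes to the second-ranked bidder, Cobalt, who pays the next bid down: $5.43/click.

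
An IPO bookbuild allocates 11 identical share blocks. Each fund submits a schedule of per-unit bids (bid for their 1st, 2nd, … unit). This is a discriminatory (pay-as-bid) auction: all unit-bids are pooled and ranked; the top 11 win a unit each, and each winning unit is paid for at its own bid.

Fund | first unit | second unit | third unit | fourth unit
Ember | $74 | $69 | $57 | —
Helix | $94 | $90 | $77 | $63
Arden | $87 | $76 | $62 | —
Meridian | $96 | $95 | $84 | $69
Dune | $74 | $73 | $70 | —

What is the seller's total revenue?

Pooled unit-bids ranked (top 11): 96 (Meridian-1), 95 (Meridian-2), 94 (Helix-1), 90 (Helix-2), 87 (Arden-1), 84 (Meridian-3), 77 (Helix-3), 76 (Arden-2), 74 (Ember-1), 74 (Dune-1), 73 (Dune-2)
Next rejected bid: $70 (not a price — pay-as-bid).
Each winning unit pays its own bid.
Revenue = 96 + 95 + 94 + 90 + 87 + 84 + 77 + 76 + 74 + 74 + 73 = $920.

Total revenue: $920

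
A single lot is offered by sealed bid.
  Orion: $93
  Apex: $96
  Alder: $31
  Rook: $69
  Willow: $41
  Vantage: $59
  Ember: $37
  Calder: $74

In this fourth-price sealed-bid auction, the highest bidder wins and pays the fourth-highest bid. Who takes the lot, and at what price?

Apex pays $69

Bids ranked: 96 (Apex) > 93 (Orion) > 74 (Calder) > 69 (Rook) > 59 (Vantage) > 41 (Willow) > …
Apex is highest; pays the fourth-highest bid, $69.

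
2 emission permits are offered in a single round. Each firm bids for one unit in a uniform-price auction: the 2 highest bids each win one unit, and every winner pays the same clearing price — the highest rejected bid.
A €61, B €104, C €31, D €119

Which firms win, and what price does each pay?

Ordering the bids: 119 (D), 104 (B), 61 (A), 31 (C)
The 2 highest are D, B.
Highest unsuccessful bid: €61 → clearing price.

D, B; each pays €61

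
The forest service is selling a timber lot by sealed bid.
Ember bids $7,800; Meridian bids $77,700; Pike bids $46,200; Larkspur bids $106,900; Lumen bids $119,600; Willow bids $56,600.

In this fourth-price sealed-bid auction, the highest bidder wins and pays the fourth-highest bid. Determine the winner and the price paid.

Rule: the highest bidder wins and pays the fourth-highest bid.
Sorting bids: 119,600 (Lumen) > 106,900 (Larkspur) > 77,700 (Meridian) > 56,600 (Willow) > 46,200 (Pike) > 7,800 (Ember)
Lumen wins; payment is bid #4 in the ranking = $56,600.

Lumen pays $56,600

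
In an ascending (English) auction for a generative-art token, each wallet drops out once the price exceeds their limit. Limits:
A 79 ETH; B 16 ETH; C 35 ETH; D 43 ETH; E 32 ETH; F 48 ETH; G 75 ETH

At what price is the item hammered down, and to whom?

Sorting limits: 79 (A) > 75 (G) > 48 (F) > 43 (D) > 35 (C) > 32 (E) > …
Bidding ends when G exits at 75 ETH; A takes it.

A wins at 75 ETH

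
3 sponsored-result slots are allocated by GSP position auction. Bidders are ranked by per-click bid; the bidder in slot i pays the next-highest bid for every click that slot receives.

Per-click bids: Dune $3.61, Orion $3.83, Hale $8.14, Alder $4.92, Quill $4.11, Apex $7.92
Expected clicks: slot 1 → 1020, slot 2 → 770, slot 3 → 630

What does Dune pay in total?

Per-click bids in order: $8.14 (Hale) > $7.92 (Apex) > $4.92 (Alder) > $4.11 (Quill) > …
Dune ranks below slot 3 → no slot, pays nothing.

Dune pays $0.00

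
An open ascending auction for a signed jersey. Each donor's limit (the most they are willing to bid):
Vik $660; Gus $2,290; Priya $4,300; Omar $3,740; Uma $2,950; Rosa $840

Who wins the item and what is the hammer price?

Priya wins at $3,740

Sorting limits: 4,300 (Priya) > 3,740 (Omar) > 2,950 (Uma) > 2,290 (Gus) > 840 (Rosa) > 660 (Vik)
Bidding ends when Omar exits at $3,740; Priya takes it.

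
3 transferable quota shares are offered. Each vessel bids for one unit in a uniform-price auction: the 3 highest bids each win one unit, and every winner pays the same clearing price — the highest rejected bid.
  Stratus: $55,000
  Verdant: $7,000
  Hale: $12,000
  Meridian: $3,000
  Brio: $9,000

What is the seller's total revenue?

Bids ranked high→low: 55,000 (Stratus), 12,000 (Hale), 9,000 (Brio), 7,000 (Verdant), 3,000 (Meridian)
Winners (3 units): Stratus, Hale, Brio.
Highest unsuccessful bid: $7,000 → clearing price.
Total revenue = 3 × $7,000 = $21,000.

Total revenue: $21,000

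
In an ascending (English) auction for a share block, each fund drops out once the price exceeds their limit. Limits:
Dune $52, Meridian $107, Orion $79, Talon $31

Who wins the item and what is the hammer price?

Meridian wins at $79

Sorting limits: 107 (Meridian) > 79 (Orion) > 52 (Dune) > 31 (Talon)
Once the price passes $79, only Meridian is left; the hammer falls at Orion's limit of $79.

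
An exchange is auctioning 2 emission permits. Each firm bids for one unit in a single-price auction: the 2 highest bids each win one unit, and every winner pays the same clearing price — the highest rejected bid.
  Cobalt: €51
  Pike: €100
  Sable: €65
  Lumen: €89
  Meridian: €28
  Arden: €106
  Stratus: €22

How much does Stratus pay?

Stratus pays €0

Ordering the bids: 106 (Arden), 100 (Pike), 89 (Lumen), 65 (Sable), …
Winners (2 units): Arden, Pike.
Highest unsuccessful bid: €89 → clearing price.
Stratus does not win → pays €0.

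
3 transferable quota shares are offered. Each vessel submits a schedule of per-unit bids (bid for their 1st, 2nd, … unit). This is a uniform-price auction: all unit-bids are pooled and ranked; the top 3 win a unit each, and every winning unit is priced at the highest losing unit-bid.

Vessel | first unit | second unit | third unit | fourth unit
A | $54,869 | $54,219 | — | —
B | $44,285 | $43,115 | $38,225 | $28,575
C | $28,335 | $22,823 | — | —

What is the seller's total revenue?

Total revenue: $129,345

All unit-bids, highest first — top 3: 54,869 (A-1), 54,219 (A-2), 44,285 (B-1)
The (k+1)-th unit-bid is $43,115.
Allocation: A 2, B 1. Every unit priced at $43,115.
Revenue = 3 × 43,115 = $129,345.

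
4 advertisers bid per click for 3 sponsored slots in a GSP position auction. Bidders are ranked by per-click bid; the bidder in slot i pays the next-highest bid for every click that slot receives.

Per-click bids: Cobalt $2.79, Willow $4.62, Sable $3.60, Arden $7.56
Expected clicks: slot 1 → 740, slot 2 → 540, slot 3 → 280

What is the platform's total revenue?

Per-click bids in order: $7.56 (Arden) > $4.62 (Willow) > $3.60 (Sable) > $2.79 (Cobalt)
Slot 1: Arden pays $4.62 × 740 = $3418.80
Slot 2: Willow pays $3.60 × 540 = $1944.00
Slot 3: Sable pays $2.79 × 280 = $781.20
Total = $6144.00

Total revenue: $6144.00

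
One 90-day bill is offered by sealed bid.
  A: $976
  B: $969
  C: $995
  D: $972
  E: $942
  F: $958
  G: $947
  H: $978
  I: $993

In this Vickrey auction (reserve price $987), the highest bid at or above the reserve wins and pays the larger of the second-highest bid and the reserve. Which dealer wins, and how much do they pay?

Vickrey auction (reserve price $987): the highest bid at or above the reserve wins and pays the larger of the second-highest bid and the reserve.
Bids ranked: 995 (C) > 993 (I) > 978 (H) > 976 (A) > 972 (D) > 969 (B) > …
Highest eligible bid: C at $995.
max(second-highest $993, reserve $987) = $993; the reserve does not bind.

C pays $993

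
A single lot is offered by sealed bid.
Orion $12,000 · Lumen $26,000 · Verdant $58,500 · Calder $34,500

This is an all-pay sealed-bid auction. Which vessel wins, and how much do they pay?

Verdant pays $58,500

Sorting bids: 58,500 (Verdant) > 34,500 (Calder) > 26,000 (Lumen) > 12,000 (Orion)
Verdant is highest and takes the item; every bidder forfeits their bid.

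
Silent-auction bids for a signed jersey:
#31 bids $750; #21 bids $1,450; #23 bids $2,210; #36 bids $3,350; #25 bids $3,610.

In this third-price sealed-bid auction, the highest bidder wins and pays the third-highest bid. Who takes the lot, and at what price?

Sorting bids: 3,610 (#25) > 3,350 (#36) > 2,210 (#23) > 1,450 (#21) > 750 (#31)
#25 is highest; pays the third-highest bid, $2,210.

#25 pays $2,210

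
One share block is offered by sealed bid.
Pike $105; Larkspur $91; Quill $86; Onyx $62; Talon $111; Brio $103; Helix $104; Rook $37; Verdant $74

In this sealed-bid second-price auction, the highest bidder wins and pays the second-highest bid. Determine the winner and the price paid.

Rule: the highest bidder wins and pays the second-highest bid.
Sorting bids: 111 (Talon) > 105 (Pike) > 104 (Helix) > 103 (Brio) > 91 (Larkspur) > 86 (Quill) > …
Talon is highest; pays the second-highest bid, $105.

Talon pays $105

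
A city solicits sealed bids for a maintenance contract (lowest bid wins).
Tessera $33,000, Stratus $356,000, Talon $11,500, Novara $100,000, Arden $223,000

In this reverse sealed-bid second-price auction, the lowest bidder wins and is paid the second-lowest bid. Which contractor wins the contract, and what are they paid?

Talon is paid $33,000

Sorting bids: 11,500 (Talon) < 33,000 (Tessera) < 100,000 (Novara) < 223,000 (Arden) < 356,000 (Stratus)
Talon wins with the lowest bid; price is set by the runner-up at $33,000.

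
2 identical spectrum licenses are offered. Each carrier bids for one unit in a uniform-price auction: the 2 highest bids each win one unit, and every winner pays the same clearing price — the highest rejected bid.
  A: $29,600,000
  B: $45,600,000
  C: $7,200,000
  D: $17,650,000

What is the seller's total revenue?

Sorting: 45,600,000 (B), 29,600,000 (A), 17,650,000 (D), 7,200,000 (C)
Top 2: B, A.
First losing bid is D's $17,650,000, which sets the uniform price.
Total revenue = 2 × $17,650,000 = $35,300,000.

Total revenue: $35,300,000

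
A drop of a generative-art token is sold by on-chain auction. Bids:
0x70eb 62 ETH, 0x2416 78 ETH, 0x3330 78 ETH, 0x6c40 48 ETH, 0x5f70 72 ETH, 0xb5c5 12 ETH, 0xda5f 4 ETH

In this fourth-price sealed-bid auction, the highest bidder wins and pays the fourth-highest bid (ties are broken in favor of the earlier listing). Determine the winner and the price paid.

Fourth-price sealed-bid auction: the highest bidder wins and pays the fourth-highest bid.
Bids ranked: 78 (0x2416) > 78 (0x3330) > 72 (0x5f70) > 62 (0x70eb) > 48 (0x6c40) > 12 (0xb5c5) > …
Tie at 78 ETH → 0x2416 wins by tie-break.
0x2416 is highest; pays the fourth-highest bid, 62 ETH.

0x2416 pays 62 ETH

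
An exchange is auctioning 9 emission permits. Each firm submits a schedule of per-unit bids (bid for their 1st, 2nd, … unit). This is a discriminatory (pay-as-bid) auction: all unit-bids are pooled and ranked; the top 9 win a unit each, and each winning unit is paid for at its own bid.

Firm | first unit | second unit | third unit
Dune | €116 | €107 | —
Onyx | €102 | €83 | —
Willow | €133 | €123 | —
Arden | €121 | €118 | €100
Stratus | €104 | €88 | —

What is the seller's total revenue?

Merging the schedules and taking the best 9: 133 (Willow-1), 123 (Willow-2), 121 (Arden-1), 118 (Arden-2), 116 (Dune-1), 107 (Dune-2), 104 (Stratus-1), 102 (Onyx-1), 100 (Arden-3)
Next rejected bid: €88 (not a price — pay-as-bid).
Each winning unit pays its own bid.
Revenue = 133 + 123 + 121 + 118 + 116 + 107 + 104 + 102 + 100 = €1,024.

Total revenue: €1,024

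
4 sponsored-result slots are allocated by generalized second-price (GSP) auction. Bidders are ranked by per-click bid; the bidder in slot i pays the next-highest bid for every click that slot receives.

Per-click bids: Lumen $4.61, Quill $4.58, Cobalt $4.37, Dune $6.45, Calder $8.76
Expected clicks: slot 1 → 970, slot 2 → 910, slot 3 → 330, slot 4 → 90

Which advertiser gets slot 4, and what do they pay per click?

Quill; $4.37 per click

Per-click bids in order: $8.76 (Calder) > $6.45 (Dune) > $4.61 (Lumen) > $4.58 (Quill) > $4.37 (Cobalt)
Slot 4 goes to the fourth-ranked bidder, Quill, who pays the next bid down: $4.37/click.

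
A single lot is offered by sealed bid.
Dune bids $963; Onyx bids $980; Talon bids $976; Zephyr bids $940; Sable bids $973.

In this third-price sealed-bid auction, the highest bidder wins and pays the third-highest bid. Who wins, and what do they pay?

Third-price sealed-bid auction: the highest bidder wins and pays the third-highest bid.
Sorting bids: 980 (Onyx) > 976 (Talon) > 973 (Sable) > 963 (Dune) > 940 (Zephyr)
Onyx wins; payment is bid #3 in the ranking = $973.

Onyx pays $973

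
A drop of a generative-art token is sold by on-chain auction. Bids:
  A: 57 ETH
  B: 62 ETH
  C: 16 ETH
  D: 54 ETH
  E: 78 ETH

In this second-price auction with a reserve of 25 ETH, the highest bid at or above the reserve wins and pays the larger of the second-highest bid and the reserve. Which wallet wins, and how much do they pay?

Bids in order: 78 (E) > 62 (B) > 57 (A) > 54 (D) > 16 (C)
Highest eligible bid: E at 78 ETH.
max(second-highest 62 ETH, reserve 25 ETH) = 62 ETH; the reserve does not bind.

E pays 62 ETH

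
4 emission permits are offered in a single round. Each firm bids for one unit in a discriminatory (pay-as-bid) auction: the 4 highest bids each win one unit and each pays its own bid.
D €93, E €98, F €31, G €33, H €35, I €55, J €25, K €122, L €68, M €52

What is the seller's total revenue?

Bids ranked high→low: 122 (K), 98 (E), 93 (D), 68 (L), 55 (I), 52 (M), …
Winners (4 units): K, E, D, L.
Total revenue = 122 + 98 + 93 + 68 = €381.

Total revenue: €381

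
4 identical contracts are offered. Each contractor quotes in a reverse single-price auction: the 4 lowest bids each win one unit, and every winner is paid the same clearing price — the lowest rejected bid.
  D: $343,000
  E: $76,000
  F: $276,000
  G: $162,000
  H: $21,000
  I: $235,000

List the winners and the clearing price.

H, E, G, I; each is paid $276,000

Sorting: 21,000 (H), 76,000 (E), 162,000 (G), 235,000 (I), 276,000 (F), 343,000 (D)
Lowest 4: H, E, G, I.
First losing bid is F's $276,000, which sets the uniform price.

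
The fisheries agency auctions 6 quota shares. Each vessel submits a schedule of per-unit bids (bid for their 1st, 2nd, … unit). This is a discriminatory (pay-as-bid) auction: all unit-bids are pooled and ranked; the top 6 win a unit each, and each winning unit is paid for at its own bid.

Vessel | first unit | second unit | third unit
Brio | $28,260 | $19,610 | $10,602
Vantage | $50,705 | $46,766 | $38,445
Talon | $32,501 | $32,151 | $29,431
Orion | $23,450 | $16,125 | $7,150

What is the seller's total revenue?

Pooled unit-bids ranked (top 6): 50,705 (Vantage-1), 46,766 (Vantage-2), 38,445 (Vantage-3), 32,501 (Talon-1), 32,151 (Talon-2), 29,431 (Talon-3)
Next rejected bid: $28,260 (not a price — pay-as-bid).
Each winning unit pays its own bid.
Revenue = 50,705 + 46,766 + 38,445 + 32,501 + 32,151 + 29,431 = $229,999.

Total revenue: $229,999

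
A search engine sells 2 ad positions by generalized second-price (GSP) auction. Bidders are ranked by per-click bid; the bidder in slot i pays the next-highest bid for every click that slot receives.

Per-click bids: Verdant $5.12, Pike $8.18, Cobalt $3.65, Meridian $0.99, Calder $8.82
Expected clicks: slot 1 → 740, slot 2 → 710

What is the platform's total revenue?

Per-click bids in order: $8.82 (Calder) > $8.18 (Pike) > $5.12 (Verdant) > …
Slot 1: Calder pays $8.18 × 740 = $6053.20
Slot 2: Pike pays $5.12 × 710 = $3635.20
Total = $9688.40

Total revenue: $9688.40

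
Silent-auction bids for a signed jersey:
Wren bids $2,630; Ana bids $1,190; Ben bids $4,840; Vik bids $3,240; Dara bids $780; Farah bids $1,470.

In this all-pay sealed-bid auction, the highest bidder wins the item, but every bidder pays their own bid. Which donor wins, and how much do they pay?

Ben pays $4,840

Rule: the highest bidder wins the item, but every bidder pays their own bid.
Sorting bids: 4,840 (Ben) > 3,240 (Vik) > 2,630 (Wren) > 1,470 (Farah) > 1,190 (Ana) > 780 (Dara)
Ben wins with the top bid; all bids are sunk regardless.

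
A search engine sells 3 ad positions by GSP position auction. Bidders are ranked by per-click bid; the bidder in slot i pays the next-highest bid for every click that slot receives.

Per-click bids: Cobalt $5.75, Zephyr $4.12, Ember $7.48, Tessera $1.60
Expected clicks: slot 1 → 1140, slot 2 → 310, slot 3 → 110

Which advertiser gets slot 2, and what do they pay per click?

Cobalt; $4.12 per click

Sorting advertisers: $7.48 (Ember) > $5.75 (Cobalt) > $4.12 (Zephyr) > $1.60 (Tessera)
Slot 2 goes to the second-ranked bidder, Cobalt, who pays the next bid down: $4.12/click.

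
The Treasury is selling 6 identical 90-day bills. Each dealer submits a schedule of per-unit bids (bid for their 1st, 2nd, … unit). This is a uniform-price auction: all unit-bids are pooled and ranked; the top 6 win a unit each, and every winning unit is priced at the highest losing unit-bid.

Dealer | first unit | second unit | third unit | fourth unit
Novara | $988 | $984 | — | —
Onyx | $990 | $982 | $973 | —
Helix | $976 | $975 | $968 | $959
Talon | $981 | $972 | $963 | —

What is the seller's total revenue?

Total revenue: $5,850

Pooled unit-bids ranked (top 6): 990 (Onyx-1), 988 (Novara-1), 984 (Novara-2), 982 (Onyx-2), 981 (Talon-1), 976 (Helix-1)
First bid not allocated: $975.
Allocation: Helix 1, Novara 2, Onyx 2, Talon 1. Every unit priced at $975.
Revenue = 6 × 975 = $5,850.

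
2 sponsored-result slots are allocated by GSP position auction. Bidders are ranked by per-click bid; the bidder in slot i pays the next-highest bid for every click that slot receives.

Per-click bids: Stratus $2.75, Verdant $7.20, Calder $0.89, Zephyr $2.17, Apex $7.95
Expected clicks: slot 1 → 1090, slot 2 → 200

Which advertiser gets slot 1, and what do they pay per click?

Sorting advertisers: $7.95 (Apex) > $7.20 (Verdant) > $2.75 (Stratus) > …
Slot 1 goes to the first-ranked bidder, Apex, who pays the next bid down: $7.20/click.

Apex; $7.20 per click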